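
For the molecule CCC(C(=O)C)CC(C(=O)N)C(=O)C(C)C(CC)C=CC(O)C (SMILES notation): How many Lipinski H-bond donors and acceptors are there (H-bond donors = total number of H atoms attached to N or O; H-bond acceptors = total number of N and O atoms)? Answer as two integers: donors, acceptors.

Donors: find every N or O and count the H atoms it carries.
  atom 5 (O): bond orders sum to 2 → 0 H
  atom 10 (O): bond orders sum to 2 → 0 H
  atom 11 (N): bond orders sum to 1 → 2 H
  atom 13 (O): bond orders sum to 2 → 0 H
  atom 22 (O): bond orders sum to 1 → 1 H
Lipinski HBD = 3.
Acceptors: N atoms = 1, O atoms = 4 → HBA = 5.

3, 5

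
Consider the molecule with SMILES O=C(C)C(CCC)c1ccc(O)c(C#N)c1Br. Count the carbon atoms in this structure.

Count every carbon token in the SMILES (each C, including those in ring-closure positions and inside branches).
Carbon count: 13.

13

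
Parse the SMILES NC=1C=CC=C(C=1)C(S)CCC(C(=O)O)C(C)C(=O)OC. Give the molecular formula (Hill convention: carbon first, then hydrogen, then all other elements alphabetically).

Walk through each heavy atom and fill implicit hydrogens from standard valence (C 4, N 3, O 2, S 2, halogen 1):
  atom 1: N, bond orders sum to 1 (valence 3) → 2 H
  atom 2: C, bond orders sum to 4 (valence 4) → 0 H
  atom 3: C, bond orders sum to 3 (valence 4) → 1 H
  atom 4: C, bond orders sum to 3 (valence 4) → 1 H
  atom 5: C, bond orders sum to 3 (valence 4) → 1 H
  atom 6: C, bond orders sum to 4 (valence 4) → 0 H
  atom 7: C, bond orders sum to 3 (valence 4) → 1 H
  atom 8: C, bond orders sum to 3 (valence 4) → 1 H
  atom 9: S, bond orders sum to 1 (valence 2) → 1 H
  atom 10: C, bond orders sum to 2 (valence 4) → 2 H
  atom 11: C, bond orders sum to 2 (valence 4) → 2 H
  atom 12: C, bond orders sum to 3 (valence 4) → 1 H
  atom 13: C, bond orders sum to 4 (valence 4) → 0 H
  atom 14: O, bond orders sum to 2 (valence 2) → 0 H
  atom 15: O, bond orders sum to 1 (valence 2) → 1 H
  atom 16: C, bond orders sum to 3 (valence 4) → 1 H
  atom 17: C, bond orders sum to 1 (valence 4) → 3 H
  atom 18: C, bond orders sum to 4 (valence 4) → 0 H
  atom 19: O, bond orders sum to 2 (valence 2) → 0 H
  atom 20: O, bond orders sum to 2 (valence 2) → 0 H
  atom 21: C, bond orders sum to 1 (valence 4) → 3 H
Totals → C:15, H:21, N:1, O:4, S:1.

C15H21NO4S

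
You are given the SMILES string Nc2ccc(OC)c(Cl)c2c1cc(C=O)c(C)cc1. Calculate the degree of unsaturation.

Molecular formula: C15H14ClNO2.
DoU = (2C + 2 + N − H − X) / 2, where X is the halogen count and O/S are ignored.
    = (2·15 + 2 + 1 − 14 − 1) / 2 = 18 / 2 = 9.

9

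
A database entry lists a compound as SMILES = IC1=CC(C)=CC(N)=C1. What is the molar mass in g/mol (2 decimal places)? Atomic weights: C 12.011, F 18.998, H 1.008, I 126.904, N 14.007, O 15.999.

First, the molecular formula is C7H8IN (counting implicit H from valence).
  C: 7 × 12.011 = 84.077
  H: 8 × 1.008 = 8.064
  I: 1 × 126.904 = 126.904
  N: 1 × 14.007 = 14.007
Sum: 7×12.011 + 8×1.008 + 1×126.904 + 1×14.007 = 233.052 → 233.05 g/mol.

233.05 g/mol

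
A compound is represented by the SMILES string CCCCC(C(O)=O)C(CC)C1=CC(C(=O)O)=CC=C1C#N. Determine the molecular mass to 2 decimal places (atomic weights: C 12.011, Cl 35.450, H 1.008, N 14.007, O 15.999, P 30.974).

303.36 g/mol

First, the molecular formula is C17H21NO4 (counting implicit H from valence).
  C: 17 × 12.011 = 204.187
  H: 21 × 1.008 = 21.168
  N: 1 × 14.007 = 14.007
  O: 4 × 15.999 = 63.996
Sum: 17×12.011 + 21×1.008 + 1×14.007 + 4×15.999 = 303.358 → 303.36 g/mol.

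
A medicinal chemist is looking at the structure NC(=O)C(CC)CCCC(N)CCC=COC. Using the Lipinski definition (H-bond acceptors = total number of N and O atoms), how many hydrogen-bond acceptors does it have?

N atoms: 2; O atoms: 2.
Lipinski HBA = 2 + 2 = 4.

4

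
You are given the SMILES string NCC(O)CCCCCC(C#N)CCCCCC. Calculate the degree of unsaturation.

Degree of unsaturation = (number of rings) + (number of π bonds).
Ring closures in the SMILES: 0.
π bonds: 1 triple bond (each 2 DoU) → 2 DoU from unsaturation.
Total DoU = 0 + 2 = 2.

2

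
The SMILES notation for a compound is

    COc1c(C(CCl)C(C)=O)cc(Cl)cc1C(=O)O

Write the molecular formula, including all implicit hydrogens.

C12H12Cl2O4

Walk through each heavy atom and fill implicit hydrogens from standard valence (C 4, N 3, O 2, S 2, halogen 1); for lowercase aromatic atoms, an aromatic c carries 1 H when it has two neighbours and 0 H with three, and aromatic n carries 0 H:
  atom 1: C, bond orders sum to 1 (valence 4) → 3 H
  atom 2: O, bond orders sum to 2 (valence 2) → 0 H
  atom 3: aromatic c, 3 neighbours → 0 H
  atom 4: aromatic c, 3 neighbours → 0 H
  atom 5: C, bond orders sum to 3 (valence 4) → 1 H
  atom 6: C, bond orders sum to 2 (valence 4) → 2 H
  atom 7: Cl (halogen, monovalent) → 0 H
  atom 8: C, bond orders sum to 4 (valence 4) → 0 H
  atom 9: C, bond orders sum to 1 (valence 4) → 3 H
  atom 10: O, bond orders sum to 2 (valence 2) → 0 H
  atom 11: aromatic c, 2 neighbours → 1 H
  atom 12: aromatic c, 3 neighbours → 0 H
  atom 13: Cl (halogen, monovalent) → 0 H
  atom 14: aromatic c, 2 neighbours → 1 H
  atom 15: aromatic c, 3 neighbours → 0 H
  atom 16: C, bond orders sum to 4 (valence 4) → 0 H
  atom 17: O, bond orders sum to 2 (valence 2) → 0 H
  atom 18: O, bond orders sum to 1 (valence 2) → 1 H
Totals → C:12, H:12, Cl:2, O:4.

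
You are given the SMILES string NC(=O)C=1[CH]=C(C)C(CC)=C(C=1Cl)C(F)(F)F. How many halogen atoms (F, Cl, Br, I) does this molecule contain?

Halogen atoms appear at heavy-atom positions 13, 15, 16, 17 (1×Cl, 3×F).
Other groups present: 1 amide.
Halogen count: 4.

4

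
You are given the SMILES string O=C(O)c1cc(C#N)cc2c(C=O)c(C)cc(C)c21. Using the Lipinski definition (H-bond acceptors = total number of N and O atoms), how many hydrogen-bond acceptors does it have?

4

N atoms: 1; O atoms: 3.
Lipinski HBA = 1 + 3 = 4.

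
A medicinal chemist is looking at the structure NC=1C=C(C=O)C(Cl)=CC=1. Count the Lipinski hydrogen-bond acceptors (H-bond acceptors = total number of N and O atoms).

2

N atoms: 1; O atoms: 1.
Lipinski HBA = 1 + 1 = 2.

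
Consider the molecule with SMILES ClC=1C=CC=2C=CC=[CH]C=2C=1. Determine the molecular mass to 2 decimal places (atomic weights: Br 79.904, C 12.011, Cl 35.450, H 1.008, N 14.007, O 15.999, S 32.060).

First, the molecular formula is C10H7Cl (counting implicit H from valence).
  C: 10 × 12.011 = 120.110
  Cl: 1 × 35.450 = 35.450
  H: 7 × 1.008 = 7.056
Sum: 10×12.011 + 1×35.450 + 7×1.008 = 162.616 → 162.62 g/mol.

162.62 g/mol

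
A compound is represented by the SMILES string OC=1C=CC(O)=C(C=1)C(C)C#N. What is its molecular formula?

C9H9NO2

Walk through each heavy atom and fill implicit hydrogens from standard valence (C 4, N 3, O 2, S 2, halogen 1):
  atom 1: O, bond orders sum to 1 (valence 2) → 1 H
  atom 2: C, bond orders sum to 4 (valence 4) → 0 H
  atom 3: C, bond orders sum to 3 (valence 4) → 1 H
  atom 4: C, bond orders sum to 3 (valence 4) → 1 H
  atom 5: C, bond orders sum to 4 (valence 4) → 0 H
  atom 6: O, bond orders sum to 1 (valence 2) → 1 H
  atom 7: C, bond orders sum to 4 (valence 4) → 0 H
  atom 8: C, bond orders sum to 3 (valence 4) → 1 H
  atom 9: C, bond orders sum to 3 (valence 4) → 1 H
  atom 10: C, bond orders sum to 1 (valence 4) → 3 H
  atom 11: C, bond orders sum to 4 (valence 4) → 0 H
  atom 12: N, bond orders sum to 3 (valence 3) → 0 H
Totals → C:9, H:9, N:1, O:2.
In Hill order: C9H9NO2.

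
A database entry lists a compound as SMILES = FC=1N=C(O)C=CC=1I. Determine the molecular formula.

C5H3FINO

Walk through each heavy atom and fill implicit hydrogens from standard valence (C 4, N 3, O 2, S 2, halogen 1):
  atom 1: F (halogen, monovalent) → 0 H
  atom 2: C, bond orders sum to 4 (valence 4) → 0 H
  atom 3: N, bond orders sum to 3 (valence 3) → 0 H
  atom 4: C, bond orders sum to 4 (valence 4) → 0 H
  atom 5: O, bond orders sum to 1 (valence 2) → 1 H
  atom 6: C, bond orders sum to 3 (valence 4) → 1 H
  atom 7: C, bond orders sum to 3 (valence 4) → 1 H
  atom 8: C, bond orders sum to 4 (valence 4) → 0 H
  atom 9: I (halogen, monovalent) → 0 H
Totals → C:5, H:3, F:1, I:1, N:1, O:1.
In Hill order: C5H3FINO.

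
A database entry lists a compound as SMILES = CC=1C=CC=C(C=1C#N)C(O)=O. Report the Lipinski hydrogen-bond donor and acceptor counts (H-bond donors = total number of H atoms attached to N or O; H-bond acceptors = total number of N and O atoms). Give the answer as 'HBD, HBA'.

1, 3

Donors: find every N or O and count the H atoms it carries.
  atom 9 (N): bond orders sum to 3 → 0 H
  atom 11 (O): bond orders sum to 1 → 1 H
  atom 12 (O): bond orders sum to 2 → 0 H
Lipinski HBD = 1.
Acceptors: N atoms = 1, O atoms = 2 → HBA = 3.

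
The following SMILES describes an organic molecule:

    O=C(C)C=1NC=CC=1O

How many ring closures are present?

1

In SMILES, each pair of matching ring-closure digits denotes one ring-closing bond; the number of such bonds equals the number of independent rings.
Ring-closure bonds here: 1.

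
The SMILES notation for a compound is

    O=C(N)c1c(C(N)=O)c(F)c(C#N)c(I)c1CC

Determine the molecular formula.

Walk through each heavy atom and fill implicit hydrogens from standard valence (C 4, N 3, O 2, S 2, halogen 1); for lowercase aromatic atoms, an aromatic c carries 1 H when it has two neighbours and 0 H with three, and aromatic n carries 0 H:
  atom 1: O, bond orders sum to 2 (valence 2) → 0 H
  atom 2: C, bond orders sum to 4 (valence 4) → 0 H
  atom 3: N, bond orders sum to 1 (valence 3) → 2 H
  atom 4: aromatic c, 3 neighbours → 0 H
  atom 5: aromatic c, 3 neighbours → 0 H
  atom 6: C, bond orders sum to 4 (valence 4) → 0 H
  atom 7: N, bond orders sum to 1 (valence 3) → 2 H
  atom 8: O, bond orders sum to 2 (valence 2) → 0 H
  atom 9: aromatic c, 3 neighbours → 0 H
  atom 10: F (halogen, monovalent) → 0 H
  atom 11: aromatic c, 3 neighbours → 0 H
  atom 12: C, bond orders sum to 4 (valence 4) → 0 H
  atom 13: N, bond orders sum to 3 (valence 3) → 0 H
  atom 14: aromatic c, 3 neighbours → 0 H
  atom 15: I (halogen, monovalent) → 0 H
  atom 16: aromatic c, 3 neighbours → 0 H
  atom 17: C, bond orders sum to 2 (valence 4) → 2 H
  atom 18: C, bond orders sum to 1 (valence 4) → 3 H
Totals → C:11, H:9, F:1, I:1, N:3, O:2.
In Hill order: C11H9FIN3O2.

C11H9FIN3O2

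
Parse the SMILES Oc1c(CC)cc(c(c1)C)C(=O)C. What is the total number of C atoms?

11

Count every carbon token in the SMILES (each C, including those in ring-closure positions and inside branches).
Carbon count: 11.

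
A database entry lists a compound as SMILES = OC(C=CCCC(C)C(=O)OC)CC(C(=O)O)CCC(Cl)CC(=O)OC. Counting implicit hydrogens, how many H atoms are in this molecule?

Walk through each heavy atom and fill implicit hydrogens from standard valence (C 4, N 3, O 2, S 2, halogen 1):
  atom 1: O, bond orders sum to 1 (valence 2) → 1 H
  atom 2: C, bond orders sum to 3 (valence 4) → 1 H
  atom 3: C, bond orders sum to 3 (valence 4) → 1 H
  atom 4: C, bond orders sum to 3 (valence 4) → 1 H
  atom 5: C, bond orders sum to 2 (valence 4) → 2 H
  atom 6: C, bond orders sum to 2 (valence 4) → 2 H
  atom 7: C, bond orders sum to 3 (valence 4) → 1 H
  atom 8: C, bond orders sum to 1 (valence 4) → 3 H
  atom 9: C, bond orders sum to 4 (valence 4) → 0 H
  atom 10: O, bond orders sum to 2 (valence 2) → 0 H
  atom 11: O, bond orders sum to 2 (valence 2) → 0 H
  atom 12: C, bond orders sum to 1 (valence 4) → 3 H
  atom 13: C, bond orders sum to 2 (valence 4) → 2 H
  atom 14: C, bond orders sum to 3 (valence 4) → 1 H
  atom 15: C, bond orders sum to 4 (valence 4) → 0 H
  atom 16: O, bond orders sum to 2 (valence 2) → 0 H
  atom 17: O, bond orders sum to 1 (valence 2) → 1 H
  atom 18: C, bond orders sum to 2 (valence 4) → 2 H
  atom 19: C, bond orders sum to 2 (valence 4) → 2 H
  atom 20: C, bond orders sum to 3 (valence 4) → 1 H
  atom 21: Cl (halogen, monovalent) → 0 H
  atom 22: C, bond orders sum to 2 (valence 4) → 2 H
  atom 23: C, bond orders sum to 4 (valence 4) → 0 H
  atom 24: O, bond orders sum to 2 (valence 2) → 0 H
  atom 25: O, bond orders sum to 2 (valence 2) → 0 H
  atom 26: C, bond orders sum to 1 (valence 4) → 3 H
Total hydrogens: 29.

29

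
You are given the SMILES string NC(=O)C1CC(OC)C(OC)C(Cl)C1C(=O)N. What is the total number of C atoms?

Count every carbon token in the SMILES (each C, including those in ring-closure positions and inside branches).
Carbon count: 10.

10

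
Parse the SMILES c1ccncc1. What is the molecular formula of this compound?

C5H5N

Walk through each heavy atom and fill implicit hydrogens from standard valence (C 4, N 3, O 2, S 2, halogen 1); for lowercase aromatic atoms, an aromatic c carries 1 H when it has two neighbours and 0 H with three, and aromatic n carries 0 H:
  atom 1: aromatic c, 2 neighbours → 1 H
  atom 2: aromatic c, 2 neighbours → 1 H
  atom 3: aromatic c, 2 neighbours → 1 H
  atom 4: aromatic n, 2 neighbours → 0 H
  atom 5: aromatic c, 2 neighbours → 1 H
  atom 6: aromatic c, 2 neighbours → 1 H
Totals → C:5, H:5, N:1.
In Hill order: C5H5N.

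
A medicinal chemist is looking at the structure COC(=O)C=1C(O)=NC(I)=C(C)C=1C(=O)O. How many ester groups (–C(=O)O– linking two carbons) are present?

1

The ester motif appears at heavy-atom position 3 in the SMILES.
Other groups present: 1 carboxylic acid, 1 hydroxyl.
Ester count: 1.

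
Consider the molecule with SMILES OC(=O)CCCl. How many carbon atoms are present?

Count every carbon token in the SMILES (each C, including those in ring-closure positions and inside branches).
Carbon count: 3.

3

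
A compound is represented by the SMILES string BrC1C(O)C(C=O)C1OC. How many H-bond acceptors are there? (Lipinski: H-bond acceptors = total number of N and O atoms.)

N atoms: 0; O atoms: 3.
Lipinski HBA = 0 + 3 = 3.

3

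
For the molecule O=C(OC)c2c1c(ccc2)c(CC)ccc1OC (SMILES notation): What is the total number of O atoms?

3

Scan the SMILES for O atoms (remember two-letter symbols like Cl and Br are single atoms).
Oxygen count: 3.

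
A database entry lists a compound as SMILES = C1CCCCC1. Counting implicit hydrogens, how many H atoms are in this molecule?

12

Walk through each heavy atom and fill implicit hydrogens from standard valence (C 4, N 3, O 2, S 2, halogen 1):
  atom 1: C, bond orders sum to 2 (valence 4) → 2 H
  atom 2: C, bond orders sum to 2 (valence 4) → 2 H
  atom 3: C, bond orders sum to 2 (valence 4) → 2 H
  atom 4: C, bond orders sum to 2 (valence 4) → 2 H
  atom 5: C, bond orders sum to 2 (valence 4) → 2 H
  atom 6: C, bond orders sum to 2 (valence 4) → 2 H
Total hydrogens: 12.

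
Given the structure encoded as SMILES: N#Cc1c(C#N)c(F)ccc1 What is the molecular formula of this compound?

C8H3FN2

Walk through each heavy atom and fill implicit hydrogens from standard valence (C 4, N 3, O 2, S 2, halogen 1); for lowercase aromatic atoms, an aromatic c carries 1 H when it has two neighbours and 0 H with three, and aromatic n carries 0 H:
  atom 1: N, bond orders sum to 3 (valence 3) → 0 H
  atom 2: C, bond orders sum to 4 (valence 4) → 0 H
  atom 3: aromatic c, 3 neighbours → 0 H
  atom 4: aromatic c, 3 neighbours → 0 H
  atom 5: C, bond orders sum to 4 (valence 4) → 0 H
  atom 6: N, bond orders sum to 3 (valence 3) → 0 H
  atom 7: aromatic c, 3 neighbours → 0 H
  atom 8: F (halogen, monovalent) → 0 H
  atom 9: aromatic c, 2 neighbours → 1 H
  atom 10: aromatic c, 2 neighbours → 1 H
  atom 11: aromatic c, 2 neighbours → 1 H
Totals → C:8, H:3, F:1, N:2.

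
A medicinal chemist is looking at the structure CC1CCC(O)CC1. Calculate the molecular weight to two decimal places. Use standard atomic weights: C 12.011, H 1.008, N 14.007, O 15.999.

First, the molecular formula is C7H14O (counting implicit H from valence).
  C: 7 × 12.011 = 84.077
  H: 14 × 1.008 = 14.112
  O: 1 × 15.999 = 15.999
Sum: 7×12.011 + 14×1.008 + 1×15.999 = 114.188 → 114.19 g/mol.

114.19 g/mol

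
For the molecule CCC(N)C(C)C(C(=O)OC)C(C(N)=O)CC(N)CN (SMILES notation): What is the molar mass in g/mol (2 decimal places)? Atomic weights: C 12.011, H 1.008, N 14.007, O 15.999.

First, the molecular formula is C13H28N4O3 (counting implicit H from valence).
  C: 13 × 12.011 = 156.143
  H: 28 × 1.008 = 28.224
  N: 4 × 14.007 = 56.028
  O: 3 × 15.999 = 47.997
Sum: 13×12.011 + 28×1.008 + 4×14.007 + 3×15.999 = 288.392 → 288.39 g/mol.

288.39 g/mol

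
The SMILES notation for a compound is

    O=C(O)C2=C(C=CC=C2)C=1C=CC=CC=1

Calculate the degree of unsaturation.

Degree of unsaturation = (number of rings) + (number of π bonds).
Ring closures in the SMILES: 2.
π bonds: 7 double bonds (each 1 DoU) → 7 DoU from unsaturation.
Total DoU = 2 + 7 = 9.

9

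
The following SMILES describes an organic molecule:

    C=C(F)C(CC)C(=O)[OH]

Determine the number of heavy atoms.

Every atom symbol written in the SMILES (organic subset) is one heavy atom; implicit H are not written.
Heavy atoms by element → C:6, F:1, O:2.
Total: 9.

9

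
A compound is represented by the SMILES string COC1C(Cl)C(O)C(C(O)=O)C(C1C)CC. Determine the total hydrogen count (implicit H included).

19

Walk through each heavy atom and fill implicit hydrogens from standard valence (C 4, N 3, O 2, S 2, halogen 1):
  atom 1: C, bond orders sum to 1 (valence 4) → 3 H
  atom 2: O, bond orders sum to 2 (valence 2) → 0 H
  atom 3: C, bond orders sum to 3 (valence 4) → 1 H
  atom 4: C, bond orders sum to 3 (valence 4) → 1 H
  atom 5: Cl (halogen, monovalent) → 0 H
  atom 6: C, bond orders sum to 3 (valence 4) → 1 H
  atom 7: O, bond orders sum to 1 (valence 2) → 1 H
  atom 8: C, bond orders sum to 3 (valence 4) → 1 H
  atom 9: C, bond orders sum to 4 (valence 4) → 0 H
  atom 10: O, bond orders sum to 1 (valence 2) → 1 H
  atom 11: O, bond orders sum to 2 (valence 2) → 0 H
  atom 12: C, bond orders sum to 3 (valence 4) → 1 H
  atom 13: C, bond orders sum to 3 (valence 4) → 1 H
  atom 14: C, bond orders sum to 1 (valence 4) → 3 H
  atom 15: C, bond orders sum to 2 (valence 4) → 2 H
  atom 16: C, bond orders sum to 1 (valence 4) → 3 H
Total hydrogens: 19.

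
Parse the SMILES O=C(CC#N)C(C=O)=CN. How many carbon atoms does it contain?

Count every carbon token in the SMILES (each C, including those in ring-closure positions and inside branches).
Carbon count: 6.

6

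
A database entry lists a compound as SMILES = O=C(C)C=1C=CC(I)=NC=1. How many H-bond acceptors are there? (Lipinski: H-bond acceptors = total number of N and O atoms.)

N atoms: 1; O atoms: 1.
Lipinski HBA = 1 + 1 = 2.

2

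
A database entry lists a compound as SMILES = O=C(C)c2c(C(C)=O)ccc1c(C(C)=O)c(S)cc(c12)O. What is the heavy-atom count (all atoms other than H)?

21

Every atom symbol written in the SMILES (organic subset) is one heavy atom; implicit H are not written.
Heavy atoms by element → C:16, O:4, S:1.
Total: 21.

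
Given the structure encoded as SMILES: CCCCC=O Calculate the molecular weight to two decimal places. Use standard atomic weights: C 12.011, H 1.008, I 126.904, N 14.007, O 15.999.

First, the molecular formula is C5H10O (counting implicit H from valence).
  C: 5 × 12.011 = 60.055
  H: 10 × 1.008 = 10.080
  O: 1 × 15.999 = 15.999
Sum: 5×12.011 + 10×1.008 + 1×15.999 = 86.134 → 86.13 g/mol.

86.13 g/mol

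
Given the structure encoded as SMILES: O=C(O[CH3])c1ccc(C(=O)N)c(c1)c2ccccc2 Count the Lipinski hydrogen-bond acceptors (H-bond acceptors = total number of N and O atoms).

N atoms: 1; O atoms: 3.
Lipinski HBA = 1 + 3 = 4.

4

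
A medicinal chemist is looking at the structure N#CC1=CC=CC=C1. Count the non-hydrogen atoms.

Every atom symbol written in the SMILES (organic subset) is one heavy atom; implicit H are not written.
Heavy atoms by element → C:7, N:1.
Total: 8.

8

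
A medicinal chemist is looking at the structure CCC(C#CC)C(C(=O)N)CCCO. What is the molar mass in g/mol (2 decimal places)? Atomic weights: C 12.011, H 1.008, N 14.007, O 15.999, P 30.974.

197.28 g/mol

First, the molecular formula is C11H19NO2 (counting implicit H from valence).
  C: 11 × 12.011 = 132.121
  H: 19 × 1.008 = 19.152
  N: 1 × 14.007 = 14.007
  O: 2 × 15.999 = 31.998
Sum: 11×12.011 + 19×1.008 + 1×14.007 + 2×15.999 = 197.278 → 197.28 g/mol.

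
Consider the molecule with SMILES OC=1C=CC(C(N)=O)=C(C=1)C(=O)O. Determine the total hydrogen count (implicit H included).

7

Walk through each heavy atom and fill implicit hydrogens from standard valence (C 4, N 3, O 2, S 2, halogen 1):
  atom 1: O, bond orders sum to 1 (valence 2) → 1 H
  atom 2: C, bond orders sum to 4 (valence 4) → 0 H
  atom 3: C, bond orders sum to 3 (valence 4) → 1 H
  atom 4: C, bond orders sum to 3 (valence 4) → 1 H
  atom 5: C, bond orders sum to 4 (valence 4) → 0 H
  atom 6: C, bond orders sum to 4 (valence 4) → 0 H
  atom 7: N, bond orders sum to 1 (valence 3) → 2 H
  atom 8: O, bond orders sum to 2 (valence 2) → 0 H
  atom 9: C, bond orders sum to 4 (valence 4) → 0 H
  atom 10: C, bond orders sum to 3 (valence 4) → 1 H
  atom 11: C, bond orders sum to 4 (valence 4) → 0 H
  atom 12: O, bond orders sum to 2 (valence 2) → 0 H
  atom 13: O, bond orders sum to 1 (valence 2) → 1 H
Total hydrogens: 7.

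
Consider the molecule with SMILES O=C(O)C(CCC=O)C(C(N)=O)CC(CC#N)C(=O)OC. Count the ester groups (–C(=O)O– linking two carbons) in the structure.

1

The ester motif appears at heavy-atom position 18 in the SMILES.
Other groups present: 1 aldehyde, 1 amide, 1 carboxylic acid, 1 nitrile.
Ester count: 1.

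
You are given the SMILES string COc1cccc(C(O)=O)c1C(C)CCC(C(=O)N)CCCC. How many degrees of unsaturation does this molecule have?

Molecular formula: C18H27NO4.
DoU = (2C + 2 + N − H − X) / 2, where X is the halogen count and O/S are ignored.
    = (2·18 + 2 + 1 − 27 − 0) / 2 = 12 / 2 = 6.

6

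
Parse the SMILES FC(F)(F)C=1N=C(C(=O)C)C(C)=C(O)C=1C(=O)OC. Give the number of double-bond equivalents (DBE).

6

Degree of unsaturation = (number of rings) + (number of π bonds).
Ring closures in the SMILES: 1.
π bonds: 5 double bonds (each 1 DoU) → 5 DoU from unsaturation.
Total DoU = 1 + 5 = 6.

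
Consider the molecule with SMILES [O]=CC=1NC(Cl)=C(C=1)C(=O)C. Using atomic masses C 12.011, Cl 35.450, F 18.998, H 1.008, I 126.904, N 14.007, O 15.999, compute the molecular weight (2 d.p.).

First, the molecular formula is C7H6ClNO2 (counting implicit H from valence).
  C: 7 × 12.011 = 84.077
  Cl: 1 × 35.450 = 35.450
  H: 6 × 1.008 = 6.048
  N: 1 × 14.007 = 14.007
  O: 2 × 15.999 = 31.998
Sum: 7×12.011 + 1×35.450 + 6×1.008 + 1×14.007 + 2×15.999 = 171.580 → 171.58 g/mol.

171.58 g/mol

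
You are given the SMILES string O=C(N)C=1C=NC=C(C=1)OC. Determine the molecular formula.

C7H8N2O2

Walk through each heavy atom and fill implicit hydrogens from standard valence (C 4, N 3, O 2, S 2, halogen 1):
  atom 1: O, bond orders sum to 2 (valence 2) → 0 H
  atom 2: C, bond orders sum to 4 (valence 4) → 0 H
  atom 3: N, bond orders sum to 1 (valence 3) → 2 H
  atom 4: C, bond orders sum to 4 (valence 4) → 0 H
  atom 5: C, bond orders sum to 3 (valence 4) → 1 H
  atom 6: N, bond orders sum to 3 (valence 3) → 0 H
  atom 7: C, bond orders sum to 3 (valence 4) → 1 H
  atom 8: C, bond orders sum to 4 (valence 4) → 0 H
  atom 9: C, bond orders sum to 3 (valence 4) → 1 H
  atom 10: O, bond orders sum to 2 (valence 2) → 0 H
  atom 11: C, bond orders sum to 1 (valence 4) → 3 H
Totals → C:7, H:8, N:2, O:2.
In Hill order: C7H8N2O2.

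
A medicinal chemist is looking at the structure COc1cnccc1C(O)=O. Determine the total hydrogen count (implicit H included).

Walk through each heavy atom and fill implicit hydrogens from standard valence (C 4, N 3, O 2, S 2, halogen 1); for lowercase aromatic atoms, an aromatic c carries 1 H when it has two neighbours and 0 H with three, and aromatic n carries 0 H:
  atom 1: C, bond orders sum to 1 (valence 4) → 3 H
  atom 2: O, bond orders sum to 2 (valence 2) → 0 H
  atom 3: aromatic c, 3 neighbours → 0 H
  atom 4: aromatic c, 2 neighbours → 1 H
  atom 5: aromatic n, 2 neighbours → 0 H
  atom 6: aromatic c, 2 neighbours → 1 H
  atom 7: aromatic c, 2 neighbours → 1 H
  atom 8: aromatic c, 3 neighbours → 0 H
  atom 9: C, bond orders sum to 4 (valence 4) → 0 H
  atom 10: O, bond orders sum to 1 (valence 2) → 1 H
  atom 11: O, bond orders sum to 2 (valence 2) → 0 H
Total hydrogens: 7.

7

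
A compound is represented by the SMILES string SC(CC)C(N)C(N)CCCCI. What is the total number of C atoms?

Count every carbon token in the SMILES (each C, including those in ring-closure positions and inside branches).
Carbon count: 9.

9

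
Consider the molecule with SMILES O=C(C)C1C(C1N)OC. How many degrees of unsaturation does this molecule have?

Degree of unsaturation = (number of rings) + (number of π bonds).
Ring closures in the SMILES: 1.
π bonds: 1 double bond (each 1 DoU) → 1 DoU from unsaturation.
Total DoU = 1 + 1 = 2.

2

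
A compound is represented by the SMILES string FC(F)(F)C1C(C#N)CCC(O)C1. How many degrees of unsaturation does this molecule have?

Degree of unsaturation = (number of rings) + (number of π bonds).
Ring closures in the SMILES: 1.
π bonds: 1 triple bond (each 2 DoU) → 2 DoU from unsaturation.
Total DoU = 1 + 2 = 3.

3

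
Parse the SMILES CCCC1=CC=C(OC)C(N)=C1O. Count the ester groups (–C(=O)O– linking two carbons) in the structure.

0

Scan the SMILES for the ester motif — none present.
Groups that are present: 1 ether, 1 hydroxyl, 1 primary amine.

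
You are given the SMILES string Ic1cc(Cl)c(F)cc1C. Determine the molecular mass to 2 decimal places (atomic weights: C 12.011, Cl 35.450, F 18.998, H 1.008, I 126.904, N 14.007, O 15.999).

First, the molecular formula is C7H5ClFI (counting implicit H from valence).
  C: 7 × 12.011 = 84.077
  Cl: 1 × 35.450 = 35.450
  F: 1 × 18.998 = 18.998
  H: 5 × 1.008 = 5.040
  I: 1 × 126.904 = 126.904
Sum: 7×12.011 + 1×35.450 + 1×18.998 + 5×1.008 + 1×126.904 = 270.469 → 270.47 g/mol.

270.47 g/mol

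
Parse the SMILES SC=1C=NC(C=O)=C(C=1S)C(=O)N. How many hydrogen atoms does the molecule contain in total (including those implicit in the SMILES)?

Walk through each heavy atom and fill implicit hydrogens from standard valence (C 4, N 3, O 2, S 2, halogen 1):
  atom 1: S, bond orders sum to 1 (valence 2) → 1 H
  atom 2: C, bond orders sum to 4 (valence 4) → 0 H
  atom 3: C, bond orders sum to 3 (valence 4) → 1 H
  atom 4: N, bond orders sum to 3 (valence 3) → 0 H
  atom 5: C, bond orders sum to 4 (valence 4) → 0 H
  atom 6: C, bond orders sum to 3 (valence 4) → 1 H
  atom 7: O, bond orders sum to 2 (valence 2) → 0 H
  atom 8: C, bond orders sum to 4 (valence 4) → 0 H
  atom 9: C, bond orders sum to 4 (valence 4) → 0 H
  atom 10: S, bond orders sum to 1 (valence 2) → 1 H
  atom 11: C, bond orders sum to 4 (valence 4) → 0 H
  atom 12: O, bond orders sum to 2 (valence 2) → 0 H
  atom 13: N, bond orders sum to 1 (valence 3) → 2 H
Total hydrogens: 6.

6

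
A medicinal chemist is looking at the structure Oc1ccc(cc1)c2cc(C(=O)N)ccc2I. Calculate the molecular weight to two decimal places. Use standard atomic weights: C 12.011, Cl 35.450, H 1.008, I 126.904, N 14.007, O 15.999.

First, the molecular formula is C13H10INO2 (counting implicit H from valence).
  C: 13 × 12.011 = 156.143
  H: 10 × 1.008 = 10.080
  I: 1 × 126.904 = 126.904
  N: 1 × 14.007 = 14.007
  O: 2 × 15.999 = 31.998
Sum: 13×12.011 + 10×1.008 + 1×126.904 + 1×14.007 + 2×15.999 = 339.132 → 339.13 g/mol.

339.13 g/mol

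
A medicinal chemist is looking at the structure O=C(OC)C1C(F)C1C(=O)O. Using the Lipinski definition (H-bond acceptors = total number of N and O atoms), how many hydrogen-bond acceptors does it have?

4

N atoms: 0; O atoms: 4.
Lipinski HBA = 0 + 4 = 4.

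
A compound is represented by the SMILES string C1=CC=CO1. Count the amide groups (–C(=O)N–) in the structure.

Scan the SMILES for the amide motif — none present.

0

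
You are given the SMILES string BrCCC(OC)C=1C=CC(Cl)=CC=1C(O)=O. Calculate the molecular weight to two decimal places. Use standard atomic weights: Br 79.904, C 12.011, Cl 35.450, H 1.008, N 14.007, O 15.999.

First, the molecular formula is C11H12BrClO3 (counting implicit H from valence).
  Br: 1 × 79.904 = 79.904
  C: 11 × 12.011 = 132.121
  Cl: 1 × 35.450 = 35.450
  H: 12 × 1.008 = 12.096
  O: 3 × 15.999 = 47.997
Sum: 1×79.904 + 11×12.011 + 1×35.450 + 12×1.008 + 3×15.999 = 307.568 → 307.57 g/mol.

307.57 g/mol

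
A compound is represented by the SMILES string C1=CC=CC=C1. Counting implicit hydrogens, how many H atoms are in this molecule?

Walk through each heavy atom and fill implicit hydrogens from standard valence (C 4, N 3, O 2, S 2, halogen 1):
  atom 1: C, bond orders sum to 3 (valence 4) → 1 H
  atom 2: C, bond orders sum to 3 (valence 4) → 1 H
  atom 3: C, bond orders sum to 3 (valence 4) → 1 H
  atom 4: C, bond orders sum to 3 (valence 4) → 1 H
  atom 5: C, bond orders sum to 3 (valence 4) → 1 H
  atom 6: C, bond orders sum to 3 (valence 4) → 1 H
Total hydrogens: 6.

6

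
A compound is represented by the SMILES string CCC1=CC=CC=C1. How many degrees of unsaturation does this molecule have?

4

Degree of unsaturation = (number of rings) + (number of π bonds).
Ring closures in the SMILES: 1.
π bonds: 3 double bonds (each 1 DoU) → 3 DoU from unsaturation.
Total DoU = 1 + 3 = 4.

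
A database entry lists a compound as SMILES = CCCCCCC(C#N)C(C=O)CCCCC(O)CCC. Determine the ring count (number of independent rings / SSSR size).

In SMILES, each pair of matching ring-closure digits denotes one ring-closing bond; the number of such bonds equals the number of independent rings.
Ring-closure bonds here: 0.

0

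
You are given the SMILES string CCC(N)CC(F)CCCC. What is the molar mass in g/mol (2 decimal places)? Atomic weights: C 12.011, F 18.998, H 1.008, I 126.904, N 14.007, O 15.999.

First, the molecular formula is C9H20FN (counting implicit H from valence).
  C: 9 × 12.011 = 108.099
  F: 1 × 18.998 = 18.998
  H: 20 × 1.008 = 20.160
  N: 1 × 14.007 = 14.007
Sum: 9×12.011 + 1×18.998 + 20×1.008 + 1×14.007 = 161.264 → 161.26 g/mol.

161.26 g/mol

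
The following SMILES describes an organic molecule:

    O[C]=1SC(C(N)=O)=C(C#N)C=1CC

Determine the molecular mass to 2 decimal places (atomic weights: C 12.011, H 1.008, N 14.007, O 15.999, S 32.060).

196.22 g/mol

First, the molecular formula is C8H8N2O2S (counting implicit H from valence).
  C: 8 × 12.011 = 96.088
  H: 8 × 1.008 = 8.064
  N: 2 × 14.007 = 28.014
  O: 2 × 15.999 = 31.998
  S: 1 × 32.060 = 32.060
Sum: 8×12.011 + 8×1.008 + 2×14.007 + 2×15.999 + 1×32.060 = 196.224 → 196.22 g/mol.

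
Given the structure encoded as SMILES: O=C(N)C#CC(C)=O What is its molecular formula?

C5H5NO2

Walk through each heavy atom and fill implicit hydrogens from standard valence (C 4, N 3, O 2, S 2, halogen 1):
  atom 1: O, bond orders sum to 2 (valence 2) → 0 H
  atom 2: C, bond orders sum to 4 (valence 4) → 0 H
  atom 3: N, bond orders sum to 1 (valence 3) → 2 H
  atom 4: C, bond orders sum to 4 (valence 4) → 0 H
  atom 5: C, bond orders sum to 4 (valence 4) → 0 H
  atom 6: C, bond orders sum to 4 (valence 4) → 0 H
  atom 7: C, bond orders sum to 1 (valence 4) → 3 H
  atom 8: O, bond orders sum to 2 (valence 2) → 0 H
Totals → C:5, H:5, N:1, O:2.
In Hill order: C5H5NO2.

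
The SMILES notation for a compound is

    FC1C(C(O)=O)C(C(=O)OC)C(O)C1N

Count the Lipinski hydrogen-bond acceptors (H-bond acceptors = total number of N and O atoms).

N atoms: 1; O atoms: 5.
Lipinski HBA = 1 + 5 = 6.

6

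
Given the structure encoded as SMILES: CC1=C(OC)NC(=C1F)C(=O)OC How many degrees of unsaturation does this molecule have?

4

Molecular formula: C8H10FNO3.
DoU = (2C + 2 + N − H − X) / 2, where X is the halogen count and O/S are ignored.
    = (2·8 + 2 + 1 − 10 − 1) / 2 = 8 / 2 = 4.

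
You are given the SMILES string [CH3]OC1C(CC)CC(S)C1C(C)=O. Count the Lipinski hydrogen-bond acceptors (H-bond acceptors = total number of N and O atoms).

2

N atoms: 0; O atoms: 2.
Lipinski HBA = 0 + 2 = 2.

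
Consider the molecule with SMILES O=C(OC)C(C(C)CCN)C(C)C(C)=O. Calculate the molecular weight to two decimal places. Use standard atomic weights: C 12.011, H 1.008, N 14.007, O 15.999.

215.29 g/mol

First, the molecular formula is C11H21NO3 (counting implicit H from valence).
  C: 11 × 12.011 = 132.121
  H: 21 × 1.008 = 21.168
  N: 1 × 14.007 = 14.007
  O: 3 × 15.999 = 47.997
Sum: 11×12.011 + 21×1.008 + 1×14.007 + 3×15.999 = 215.293 → 215.29 g/mol.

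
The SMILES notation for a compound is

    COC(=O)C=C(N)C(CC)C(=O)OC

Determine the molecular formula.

C9H15NO4

Walk through each heavy atom and fill implicit hydrogens from standard valence (C 4, N 3, O 2, S 2, halogen 1):
  atom 1: C, bond orders sum to 1 (valence 4) → 3 H
  atom 2: O, bond orders sum to 2 (valence 2) → 0 H
  atom 3: C, bond orders sum to 4 (valence 4) → 0 H
  atom 4: O, bond orders sum to 2 (valence 2) → 0 H
  atom 5: C, bond orders sum to 3 (valence 4) → 1 H
  atom 6: C, bond orders sum to 4 (valence 4) → 0 H
  atom 7: N, bond orders sum to 1 (valence 3) → 2 H
  atom 8: C, bond orders sum to 3 (valence 4) → 1 H
  atom 9: C, bond orders sum to 2 (valence 4) → 2 H
  atom 10: C, bond orders sum to 1 (valence 4) → 3 H
  atom 11: C, bond orders sum to 4 (valence 4) → 0 H
  atom 12: O, bond orders sum to 2 (valence 2) → 0 H
  atom 13: O, bond orders sum to 2 (valence 2) → 0 H
  atom 14: C, bond orders sum to 1 (valence 4) → 3 H
Totals → C:9, H:15, N:1, O:4.
In Hill order: C9H15NO4.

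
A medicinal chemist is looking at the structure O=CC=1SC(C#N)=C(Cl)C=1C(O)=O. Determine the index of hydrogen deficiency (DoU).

Degree of unsaturation = (number of rings) + (number of π bonds).
Ring closures in the SMILES: 1.
π bonds: 4 double bonds (each 1 DoU), 1 triple bond (each 2 DoU) → 6 DoU from unsaturation.
Total DoU = 1 + 6 = 7.

7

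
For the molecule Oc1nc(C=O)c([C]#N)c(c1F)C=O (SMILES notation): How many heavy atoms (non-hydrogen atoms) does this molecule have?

14

Every atom symbol written in the SMILES (organic subset) is one heavy atom; implicit H are not written.
Heavy atoms by element → C:8, F:1, N:2, O:3.
Total: 14.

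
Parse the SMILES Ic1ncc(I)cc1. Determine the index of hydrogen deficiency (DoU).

4

Molecular formula: C5H3I2N.
DoU = (2C + 2 + N − H − X) / 2, where X is the halogen count and O/S are ignored.
    = (2·5 + 2 + 1 − 3 − 2) / 2 = 8 / 2 = 4.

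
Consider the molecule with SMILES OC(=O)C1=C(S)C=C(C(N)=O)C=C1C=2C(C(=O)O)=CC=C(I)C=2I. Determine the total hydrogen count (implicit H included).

9

Walk through each heavy atom and fill implicit hydrogens from standard valence (C 4, N 3, O 2, S 2, halogen 1):
  atom 1: O, bond orders sum to 1 (valence 2) → 1 H
  atom 2: C, bond orders sum to 4 (valence 4) → 0 H
  atom 3: O, bond orders sum to 2 (valence 2) → 0 H
  atom 4: C, bond orders sum to 4 (valence 4) → 0 H
  atom 5: C, bond orders sum to 4 (valence 4) → 0 H
  atom 6: S, bond orders sum to 1 (valence 2) → 1 H
  atom 7: C, bond orders sum to 3 (valence 4) → 1 H
  atom 8: C, bond orders sum to 4 (valence 4) → 0 H
  atom 9: C, bond orders sum to 4 (valence 4) → 0 H
  atom 10: N, bond orders sum to 1 (valence 3) → 2 H
  atom 11: O, bond orders sum to 2 (valence 2) → 0 H
  atom 12: C, bond orders sum to 3 (valence 4) → 1 H
  atom 13: C, bond orders sum to 4 (valence 4) → 0 H
  atom 14: C, bond orders sum to 4 (valence 4) → 0 H
  atom 15: C, bond orders sum to 4 (valence 4) → 0 H
  atom 16: C, bond orders sum to 4 (valence 4) → 0 H
  atom 17: O, bond orders sum to 2 (valence 2) → 0 H
  atom 18: O, bond orders sum to 1 (valence 2) → 1 H
  atom 19: C, bond orders sum to 3 (valence 4) → 1 H
  atom 20: C, bond orders sum to 3 (valence 4) → 1 H
  atom 21: C, bond orders sum to 4 (valence 4) → 0 H
  atom 22: I (halogen, monovalent) → 0 H
  atom 23: C, bond orders sum to 4 (valence 4) → 0 H
  atom 24: I (halogen, monovalent) → 0 H
Total hydrogens: 9.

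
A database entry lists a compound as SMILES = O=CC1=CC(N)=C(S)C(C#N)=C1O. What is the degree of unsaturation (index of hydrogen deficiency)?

Molecular formula: C8H6N2O2S.
DoU = (2C + 2 + N − H − X) / 2, where X is the halogen count and O/S are ignored.
    = (2·8 + 2 + 2 − 6 − 0) / 2 = 14 / 2 = 7.

7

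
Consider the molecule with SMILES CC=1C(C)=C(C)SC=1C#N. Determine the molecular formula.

Walk through each heavy atom and fill implicit hydrogens from standard valence (C 4, N 3, O 2, S 2, halogen 1):
  atom 1: C, bond orders sum to 1 (valence 4) → 3 H
  atom 2: C, bond orders sum to 4 (valence 4) → 0 H
  atom 3: C, bond orders sum to 4 (valence 4) → 0 H
  atom 4: C, bond orders sum to 1 (valence 4) → 3 H
  atom 5: C, bond orders sum to 4 (valence 4) → 0 H
  atom 6: C, bond orders sum to 1 (valence 4) → 3 H
  atom 7: S, bond orders sum to 2 (valence 2) → 0 H
  atom 8: C, bond orders sum to 4 (valence 4) → 0 H
  atom 9: C, bond orders sum to 4 (valence 4) → 0 H
  atom 10: N, bond orders sum to 3 (valence 3) → 0 H
Totals → C:8, H:9, N:1, S:1.

C8H9NS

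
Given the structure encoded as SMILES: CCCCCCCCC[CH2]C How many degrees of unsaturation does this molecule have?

Degree of unsaturation = (number of rings) + (number of π bonds).
Ring closures in the SMILES: 0.
π bonds: none → 0 DoU from unsaturation.
Total DoU = 0 + 0 = 0.

0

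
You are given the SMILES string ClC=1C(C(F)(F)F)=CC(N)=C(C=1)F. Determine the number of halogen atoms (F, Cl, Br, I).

5

Halogen atoms appear at heavy-atom positions 1, 5, 6, 7, 13 (1×Cl, 4×F).
Other groups present: 1 primary amine.
Halogen count: 5.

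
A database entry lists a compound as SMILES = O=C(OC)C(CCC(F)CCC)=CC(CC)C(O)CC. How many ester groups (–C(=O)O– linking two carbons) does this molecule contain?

1

The ester motif appears at heavy-atom position 2 in the SMILES.
Other groups present: 1 alkene, 1 hydroxyl.
Ester count: 1.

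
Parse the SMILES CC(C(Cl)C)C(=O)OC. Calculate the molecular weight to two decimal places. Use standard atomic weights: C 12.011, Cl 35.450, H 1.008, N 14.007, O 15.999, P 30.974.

150.60 g/mol

First, the molecular formula is C6H11ClO2 (counting implicit H from valence).
  C: 6 × 12.011 = 72.066
  Cl: 1 × 35.450 = 35.450
  H: 11 × 1.008 = 11.088
  O: 2 × 15.999 = 31.998
Sum: 6×12.011 + 1×35.450 + 11×1.008 + 2×15.999 = 150.602 → 150.60 g/mol.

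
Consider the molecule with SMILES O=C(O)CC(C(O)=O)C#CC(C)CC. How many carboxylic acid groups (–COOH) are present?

2

The carboxylic acid motif appears at heavy-atom positions 2, 6 in the SMILES.
Other groups present: 1 alkyne.
Carboxylic acid count: 2.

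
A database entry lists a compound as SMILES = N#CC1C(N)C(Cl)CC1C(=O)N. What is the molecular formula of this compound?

C7H10ClN3O

Walk through each heavy atom and fill implicit hydrogens from standard valence (C 4, N 3, O 2, S 2, halogen 1):
  atom 1: N, bond orders sum to 3 (valence 3) → 0 H
  atom 2: C, bond orders sum to 4 (valence 4) → 0 H
  atom 3: C, bond orders sum to 3 (valence 4) → 1 H
  atom 4: C, bond orders sum to 3 (valence 4) → 1 H
  atom 5: N, bond orders sum to 1 (valence 3) → 2 H
  atom 6: C, bond orders sum to 3 (valence 4) → 1 H
  atom 7: Cl (halogen, monovalent) → 0 H
  atom 8: C, bond orders sum to 2 (valence 4) → 2 H
  atom 9: C, bond orders sum to 3 (valence 4) → 1 H
  atom 10: C, bond orders sum to 4 (valence 4) → 0 H
  atom 11: O, bond orders sum to 2 (valence 2) → 0 H
  atom 12: N, bond orders sum to 1 (valence 3) → 2 H
Totals → C:7, H:10, Cl:1, N:3, O:1.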